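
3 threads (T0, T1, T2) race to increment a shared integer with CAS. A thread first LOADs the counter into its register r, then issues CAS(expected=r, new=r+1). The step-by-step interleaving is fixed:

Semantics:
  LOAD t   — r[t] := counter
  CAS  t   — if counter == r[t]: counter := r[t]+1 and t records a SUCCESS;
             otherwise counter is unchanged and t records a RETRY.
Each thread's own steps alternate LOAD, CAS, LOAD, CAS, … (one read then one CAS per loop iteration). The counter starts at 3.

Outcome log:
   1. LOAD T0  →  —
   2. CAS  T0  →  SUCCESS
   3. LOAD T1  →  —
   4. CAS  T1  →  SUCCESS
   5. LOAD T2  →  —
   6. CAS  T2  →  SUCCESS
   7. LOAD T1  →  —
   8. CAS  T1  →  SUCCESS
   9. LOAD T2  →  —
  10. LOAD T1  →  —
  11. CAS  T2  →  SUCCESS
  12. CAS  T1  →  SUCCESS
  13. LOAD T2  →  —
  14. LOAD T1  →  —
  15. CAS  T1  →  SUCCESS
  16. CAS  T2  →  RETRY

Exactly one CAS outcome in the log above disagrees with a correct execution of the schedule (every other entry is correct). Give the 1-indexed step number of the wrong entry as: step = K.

Reference trace:
#1 T0 reads 3
#2 T0 CAS(3→4) writes; counter now 4
#3 T1 reads 4
#4 T1 CAS(4→5) writes; counter now 5
#5 T2 reads 5
#6 T2 CAS(5→6) writes; counter now 6
#7 T1 reads 6
#8 T1 CAS(6→7) writes; counter now 7
#9 T2 reads 7
#10 T1 reads 7
#11 T2 CAS(7→8) writes; counter now 8
#12 T1 CAS(7→8) fails; counter now 8
#13 T2 reads 8
#14 T1 reads 8
#15 T1 CAS(8→9) writes; counter now 9
#16 T2 CAS(8→9) fails; counter now 9
Log disagrees first at step 12.

step = 12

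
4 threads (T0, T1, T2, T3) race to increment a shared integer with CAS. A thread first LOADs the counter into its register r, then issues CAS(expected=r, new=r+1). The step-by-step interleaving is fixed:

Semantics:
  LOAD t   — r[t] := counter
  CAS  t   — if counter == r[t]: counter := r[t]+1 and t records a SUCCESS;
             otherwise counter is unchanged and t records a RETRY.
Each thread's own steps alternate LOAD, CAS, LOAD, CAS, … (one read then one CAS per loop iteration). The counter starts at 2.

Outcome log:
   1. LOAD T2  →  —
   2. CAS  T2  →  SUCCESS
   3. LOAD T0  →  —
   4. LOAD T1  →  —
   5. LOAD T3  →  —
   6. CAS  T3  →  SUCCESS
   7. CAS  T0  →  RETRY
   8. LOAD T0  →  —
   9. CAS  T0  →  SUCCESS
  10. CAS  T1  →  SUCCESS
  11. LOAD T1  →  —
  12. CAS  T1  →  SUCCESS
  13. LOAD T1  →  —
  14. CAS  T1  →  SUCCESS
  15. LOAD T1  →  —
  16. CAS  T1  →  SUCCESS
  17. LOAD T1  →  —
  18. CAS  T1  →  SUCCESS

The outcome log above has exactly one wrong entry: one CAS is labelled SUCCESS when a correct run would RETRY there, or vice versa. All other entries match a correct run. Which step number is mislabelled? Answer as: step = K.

Re-executing:
   1) LOAD T2:  M=2  r_T2=2
   2) CAS  T2:  M=3  r_T2=2 ✓
   3) LOAD T0:  M=3  r_T0=3
   4) LOAD T1:  M=3  r_T1=3
   5) LOAD T3:  M=3  r_T3=3
   6) CAS  T3:  M=4  r_T3=3 ✓
   7) CAS  T0:  M=4  r_T0=3 ✗
   8) LOAD T0:  M=4  r_T0=4
   9) CAS  T0:  M=5  r_T0=4 ✓
  10) CAS  T1:  M=5  r_T1=3 ✗
  11) LOAD T1:  M=5  r_T1=5
  12) CAS  T1:  M=6  r_T1=5 ✓
  13) LOAD T1:  M=6  r_T1=6
  14) CAS  T1:  M=7  r_T1=6 ✓
  15) LOAD T1:  M=7  r_T1=7
  16) CAS  T1:  M=8  r_T1=7 ✓
  17) LOAD T1:  M=8  r_T1=8
  18) CAS  T1:  M=9  r_T1=8 ✓
Mismatch at 10.

step = 10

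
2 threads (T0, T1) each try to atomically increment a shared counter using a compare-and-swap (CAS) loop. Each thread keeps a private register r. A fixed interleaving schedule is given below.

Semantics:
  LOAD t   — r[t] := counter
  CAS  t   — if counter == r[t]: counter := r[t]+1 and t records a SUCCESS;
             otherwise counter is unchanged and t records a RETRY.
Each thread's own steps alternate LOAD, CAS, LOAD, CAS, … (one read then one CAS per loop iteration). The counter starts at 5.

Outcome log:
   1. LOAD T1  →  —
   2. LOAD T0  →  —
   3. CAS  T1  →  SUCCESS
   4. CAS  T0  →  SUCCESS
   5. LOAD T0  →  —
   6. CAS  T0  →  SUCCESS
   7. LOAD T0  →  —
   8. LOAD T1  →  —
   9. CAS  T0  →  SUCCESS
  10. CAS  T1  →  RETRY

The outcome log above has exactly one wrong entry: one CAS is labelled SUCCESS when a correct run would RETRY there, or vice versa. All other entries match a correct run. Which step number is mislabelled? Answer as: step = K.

Re-executing:
   1) LOAD T1:  M=5  r_T1=5
   2) LOAD T0:  M=5  r_T0=5
   3) CAS  T1:  M=6  r_T1=5 ✓
   4) CAS  T0:  M=6  r_T0=5 ✗
   5) LOAD T0:  M=6  r_T0=6
   6) CAS  T0:  M=7  r_T0=6 ✓
   7) LOAD T0:  M=7  r_T0=7
   8) LOAD T1:  M=7  r_T1=7
   9) CAS  T0:  M=8  r_T0=7 ✓
  10) CAS  T1:  M=8  r_T1=7 ✗
Flip is step 4.

step = 4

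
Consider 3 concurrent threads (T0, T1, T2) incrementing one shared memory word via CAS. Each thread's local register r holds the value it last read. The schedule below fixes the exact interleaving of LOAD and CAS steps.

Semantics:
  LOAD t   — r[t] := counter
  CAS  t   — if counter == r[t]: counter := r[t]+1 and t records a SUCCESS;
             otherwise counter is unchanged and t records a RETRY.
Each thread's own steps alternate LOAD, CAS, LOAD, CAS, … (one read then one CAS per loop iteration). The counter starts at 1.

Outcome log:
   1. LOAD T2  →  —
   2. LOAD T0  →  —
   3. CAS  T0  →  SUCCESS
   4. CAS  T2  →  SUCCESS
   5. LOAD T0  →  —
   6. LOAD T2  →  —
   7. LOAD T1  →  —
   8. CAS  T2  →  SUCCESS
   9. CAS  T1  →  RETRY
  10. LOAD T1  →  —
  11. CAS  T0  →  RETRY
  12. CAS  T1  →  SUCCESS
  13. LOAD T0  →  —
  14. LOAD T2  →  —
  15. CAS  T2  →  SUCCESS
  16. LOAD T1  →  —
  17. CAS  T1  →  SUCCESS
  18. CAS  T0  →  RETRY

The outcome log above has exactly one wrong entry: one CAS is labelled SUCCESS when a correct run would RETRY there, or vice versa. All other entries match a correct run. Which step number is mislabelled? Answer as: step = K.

Correct run:
[1] T2.load  rd  (counter 1, T2.r 1)
[2] T0.load  rd  (counter 1, T0.r 1)
[3] T0.cas  hit  (counter 2, T0.r 1)
[4] T2.cas  miss  (counter 2, T2.r 1)
[5] T0.load  rd  (counter 2, T0.r 2)
[6] T2.load  rd  (counter 2, T2.r 2)
[7] T1.load  rd  (counter 2, T1.r 2)
[8] T2.cas  hit  (counter 3, T2.r 2)
[9] T1.cas  miss  (counter 3, T1.r 2)
[10] T1.load  rd  (counter 3, T1.r 3)
[11] T0.cas  miss  (counter 3, T0.r 2)
[12] T1.cas  hit  (counter 4, T1.r 3)
[13] T0.load  rd  (counter 4, T0.r 4)
[14] T2.load  rd  (counter 4, T2.r 4)
[15] T2.cas  hit  (counter 5, T2.r 4)
[16] T1.load  rd  (counter 5, T1.r 5)
[17] T1.cas  hit  (counter 6, T1.r 5)
[18] T0.cas  miss  (counter 6, T0.r 4)
Flip is step 4.

step = 4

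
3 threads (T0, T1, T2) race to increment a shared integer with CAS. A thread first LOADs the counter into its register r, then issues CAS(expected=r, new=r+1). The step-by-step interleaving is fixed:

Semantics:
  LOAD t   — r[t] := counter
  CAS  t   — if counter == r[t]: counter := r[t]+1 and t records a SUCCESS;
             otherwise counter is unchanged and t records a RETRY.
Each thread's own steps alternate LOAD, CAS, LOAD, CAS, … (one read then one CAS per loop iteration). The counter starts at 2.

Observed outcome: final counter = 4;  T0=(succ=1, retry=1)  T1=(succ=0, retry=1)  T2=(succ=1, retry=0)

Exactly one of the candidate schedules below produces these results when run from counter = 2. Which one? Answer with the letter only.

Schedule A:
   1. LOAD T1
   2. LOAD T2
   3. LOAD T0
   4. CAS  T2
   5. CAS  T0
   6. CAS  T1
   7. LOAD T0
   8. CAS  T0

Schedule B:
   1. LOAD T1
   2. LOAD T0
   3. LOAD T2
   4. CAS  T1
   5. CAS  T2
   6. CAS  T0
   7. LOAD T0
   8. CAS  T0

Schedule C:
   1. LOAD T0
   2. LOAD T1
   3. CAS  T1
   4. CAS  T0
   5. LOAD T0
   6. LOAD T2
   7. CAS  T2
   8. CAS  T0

A

Tracing schedule A:
   1) LOAD T1:  M=2  r_T1=2
   2) LOAD T2:  M=2  r_T2=2
   3) LOAD T0:  M=2  r_T0=2
   4) CAS  T2:  M=3  r_T2=2 ✓
   5) CAS  T0:  M=3  r_T0=2 ✗
   6) CAS  T1:  M=3  r_T1=2 ✗
   7) LOAD T0:  M=3  r_T0=3
   8) CAS  T0:  M=4  r_T0=3 ✓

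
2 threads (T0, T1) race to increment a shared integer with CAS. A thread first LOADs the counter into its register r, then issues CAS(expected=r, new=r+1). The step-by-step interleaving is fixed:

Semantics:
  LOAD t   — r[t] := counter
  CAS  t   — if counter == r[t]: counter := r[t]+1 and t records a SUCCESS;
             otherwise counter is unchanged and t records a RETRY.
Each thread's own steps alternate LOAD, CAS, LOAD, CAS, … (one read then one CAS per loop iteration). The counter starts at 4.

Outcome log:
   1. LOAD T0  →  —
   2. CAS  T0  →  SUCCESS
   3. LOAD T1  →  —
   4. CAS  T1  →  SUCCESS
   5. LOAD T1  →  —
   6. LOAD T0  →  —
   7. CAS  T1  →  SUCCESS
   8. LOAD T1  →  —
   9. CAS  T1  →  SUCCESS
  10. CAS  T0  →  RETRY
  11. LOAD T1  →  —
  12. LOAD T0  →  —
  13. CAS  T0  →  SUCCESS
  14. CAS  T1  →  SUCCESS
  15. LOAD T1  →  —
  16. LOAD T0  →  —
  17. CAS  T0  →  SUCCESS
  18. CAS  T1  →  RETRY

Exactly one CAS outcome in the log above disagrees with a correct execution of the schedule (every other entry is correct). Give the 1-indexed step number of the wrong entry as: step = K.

Reference trace:
[1] T0.load  rd  (counter 4, T0.r 4)
[2] T0.cas  hit  (counter 5, T0.r 4)
[3] T1.load  rd  (counter 5, T1.r 5)
[4] T1.cas  hit  (counter 6, T1.r 5)
[5] T1.load  rd  (counter 6, T1.r 6)
[6] T0.load  rd  (counter 6, T0.r 6)
[7] T1.cas  hit  (counter 7, T1.r 6)
[8] T1.load  rd  (counter 7, T1.r 7)
[9] T1.cas  hit  (counter 8, T1.r 7)
[10] T0.cas  miss  (counter 8, T0.r 6)
[11] T1.load  rd  (counter 8, T1.r 8)
[12] T0.load  rd  (counter 8, T0.r 8)
[13] T0.cas  hit  (counter 9, T0.r 8)
[14] T1.cas  miss  (counter 9, T1.r 8)
[15] T1.load  rd  (counter 9, T1.r 9)
[16] T0.load  rd  (counter 9, T0.r 9)
[17] T0.cas  hit  (counter 10, T0.r 9)
[18] T1.cas  miss  (counter 10, T1.r 9)
Flip is step 14.

step = 14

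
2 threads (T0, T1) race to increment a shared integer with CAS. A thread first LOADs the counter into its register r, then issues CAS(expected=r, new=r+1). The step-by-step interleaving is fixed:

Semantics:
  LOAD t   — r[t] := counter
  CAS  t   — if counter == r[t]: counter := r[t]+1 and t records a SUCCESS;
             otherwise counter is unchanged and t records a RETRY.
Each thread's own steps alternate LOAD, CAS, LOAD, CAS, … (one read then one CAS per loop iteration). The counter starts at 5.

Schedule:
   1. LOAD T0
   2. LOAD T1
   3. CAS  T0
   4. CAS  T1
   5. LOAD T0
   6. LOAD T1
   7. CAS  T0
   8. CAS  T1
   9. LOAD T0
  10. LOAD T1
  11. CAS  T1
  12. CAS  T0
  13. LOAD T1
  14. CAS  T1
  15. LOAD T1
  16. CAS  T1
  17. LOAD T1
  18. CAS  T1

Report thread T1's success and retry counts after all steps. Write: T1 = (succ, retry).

T0 LOAD — after: cnt=5, r=5 — load
T1 LOAD — after: cnt=5, r=5 — load
T0 CAS — after: cnt=6, r=5 — ok
T1 CAS — after: cnt=6, r=5 — retry
T0 LOAD — after: cnt=6, r=6 — load
T1 LOAD — after: cnt=6, r=6 — load
T0 CAS — after: cnt=7, r=6 — ok
T1 CAS — after: cnt=7, r=6 — retry
T0 LOAD — after: cnt=7, r=7 — load
T1 LOAD — after: cnt=7, r=7 — load
T1 CAS — after: cnt=8, r=7 — ok
T0 CAS — after: cnt=8, r=7 — retry
T1 LOAD — after: cnt=8, r=8 — load
T1 CAS — after: cnt=9, r=8 — ok
T1 LOAD — after: cnt=9, r=9 — load
T1 CAS — after: cnt=10, r=9 — ok
T1 LOAD — after: cnt=10, r=10 — load
T1 CAS — after: cnt=11, r=10 — ok

T1 = (4, 2)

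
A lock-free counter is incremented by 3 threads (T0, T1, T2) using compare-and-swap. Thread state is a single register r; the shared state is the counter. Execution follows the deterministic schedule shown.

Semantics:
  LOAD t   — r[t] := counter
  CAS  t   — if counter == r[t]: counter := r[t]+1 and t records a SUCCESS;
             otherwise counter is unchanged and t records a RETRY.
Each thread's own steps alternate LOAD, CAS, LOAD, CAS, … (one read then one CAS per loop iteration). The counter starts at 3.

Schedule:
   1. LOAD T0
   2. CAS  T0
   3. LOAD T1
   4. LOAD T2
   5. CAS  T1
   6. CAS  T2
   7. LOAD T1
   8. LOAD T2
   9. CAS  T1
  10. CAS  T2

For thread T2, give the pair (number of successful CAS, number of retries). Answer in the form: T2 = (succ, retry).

T2 = (0, 2)

[1] T0.load  rd  (counter 3, T0.r 3)
[2] T0.cas  hit  (counter 4, T0.r 3)
[3] T1.load  rd  (counter 4, T1.r 4)
[4] T2.load  rd  (counter 4, T2.r 4)
[5] T1.cas  hit  (counter 5, T1.r 4)
[6] T2.cas  miss  (counter 5, T2.r 4)
[7] T1.load  rd  (counter 5, T1.r 5)
[8] T2.load  rd  (counter 5, T2.r 5)
[9] T1.cas  hit  (counter 6, T1.r 5)
[10] T2.cas  miss  (counter 6, T2.r 5)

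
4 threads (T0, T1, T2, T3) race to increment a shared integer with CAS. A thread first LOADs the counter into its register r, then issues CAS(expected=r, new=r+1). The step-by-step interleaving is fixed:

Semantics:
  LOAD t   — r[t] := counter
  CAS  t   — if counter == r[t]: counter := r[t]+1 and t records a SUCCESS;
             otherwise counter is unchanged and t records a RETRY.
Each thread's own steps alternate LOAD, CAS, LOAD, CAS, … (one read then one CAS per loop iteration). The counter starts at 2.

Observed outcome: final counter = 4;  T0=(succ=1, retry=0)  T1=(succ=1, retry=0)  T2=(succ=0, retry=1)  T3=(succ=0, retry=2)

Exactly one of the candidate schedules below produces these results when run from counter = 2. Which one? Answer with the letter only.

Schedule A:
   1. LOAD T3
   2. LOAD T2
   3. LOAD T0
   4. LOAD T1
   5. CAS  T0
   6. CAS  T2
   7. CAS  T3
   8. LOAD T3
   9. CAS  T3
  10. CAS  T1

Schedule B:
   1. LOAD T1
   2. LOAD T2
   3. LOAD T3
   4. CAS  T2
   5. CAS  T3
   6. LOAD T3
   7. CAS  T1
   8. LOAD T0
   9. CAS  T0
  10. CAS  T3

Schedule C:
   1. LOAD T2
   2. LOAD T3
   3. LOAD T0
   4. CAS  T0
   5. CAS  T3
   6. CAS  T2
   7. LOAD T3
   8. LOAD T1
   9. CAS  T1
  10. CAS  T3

C

Run C:
1. LOAD T2 → mem=2 r[T2]=2 [LOAD]
2. LOAD T3 → mem=2 r[T3]=2 [LOAD]
3. LOAD T0 → mem=2 r[T0]=2 [LOAD]
4. CAS T0 → mem=3 r[T0]=2 [OK]
5. CAS T3 → mem=3 r[T3]=2 [RETRY]
6. CAS T2 → mem=3 r[T2]=2 [RETRY]
7. LOAD T3 → mem=3 r[T3]=3 [LOAD]
8. LOAD T1 → mem=3 r[T1]=3 [LOAD]
9. CAS T1 → mem=4 r[T1]=3 [OK]
10. CAS T3 → mem=4 r[T3]=3 [RETRY]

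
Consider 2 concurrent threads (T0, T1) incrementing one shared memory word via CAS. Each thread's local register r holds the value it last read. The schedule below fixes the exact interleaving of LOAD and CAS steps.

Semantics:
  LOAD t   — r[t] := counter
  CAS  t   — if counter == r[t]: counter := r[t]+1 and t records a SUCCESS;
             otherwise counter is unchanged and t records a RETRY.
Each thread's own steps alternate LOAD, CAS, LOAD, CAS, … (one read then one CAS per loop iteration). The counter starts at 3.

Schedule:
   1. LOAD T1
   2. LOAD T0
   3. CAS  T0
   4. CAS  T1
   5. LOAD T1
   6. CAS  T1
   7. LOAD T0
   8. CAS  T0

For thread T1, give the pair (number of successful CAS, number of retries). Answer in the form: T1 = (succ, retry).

T1 = (1, 1)

1. LOAD T1 → mem=3 r[T1]=3 [LOAD]
2. LOAD T0 → mem=3 r[T0]=3 [LOAD]
3. CAS T0 → mem=4 r[T0]=3 [OK]
4. CAS T1 → mem=4 r[T1]=3 [RETRY]
5. LOAD T1 → mem=4 r[T1]=4 [LOAD]
6. CAS T1 → mem=5 r[T1]=4 [OK]
7. LOAD T0 → mem=5 r[T0]=5 [LOAD]
8. CAS T0 → mem=6 r[T0]=5 [OK]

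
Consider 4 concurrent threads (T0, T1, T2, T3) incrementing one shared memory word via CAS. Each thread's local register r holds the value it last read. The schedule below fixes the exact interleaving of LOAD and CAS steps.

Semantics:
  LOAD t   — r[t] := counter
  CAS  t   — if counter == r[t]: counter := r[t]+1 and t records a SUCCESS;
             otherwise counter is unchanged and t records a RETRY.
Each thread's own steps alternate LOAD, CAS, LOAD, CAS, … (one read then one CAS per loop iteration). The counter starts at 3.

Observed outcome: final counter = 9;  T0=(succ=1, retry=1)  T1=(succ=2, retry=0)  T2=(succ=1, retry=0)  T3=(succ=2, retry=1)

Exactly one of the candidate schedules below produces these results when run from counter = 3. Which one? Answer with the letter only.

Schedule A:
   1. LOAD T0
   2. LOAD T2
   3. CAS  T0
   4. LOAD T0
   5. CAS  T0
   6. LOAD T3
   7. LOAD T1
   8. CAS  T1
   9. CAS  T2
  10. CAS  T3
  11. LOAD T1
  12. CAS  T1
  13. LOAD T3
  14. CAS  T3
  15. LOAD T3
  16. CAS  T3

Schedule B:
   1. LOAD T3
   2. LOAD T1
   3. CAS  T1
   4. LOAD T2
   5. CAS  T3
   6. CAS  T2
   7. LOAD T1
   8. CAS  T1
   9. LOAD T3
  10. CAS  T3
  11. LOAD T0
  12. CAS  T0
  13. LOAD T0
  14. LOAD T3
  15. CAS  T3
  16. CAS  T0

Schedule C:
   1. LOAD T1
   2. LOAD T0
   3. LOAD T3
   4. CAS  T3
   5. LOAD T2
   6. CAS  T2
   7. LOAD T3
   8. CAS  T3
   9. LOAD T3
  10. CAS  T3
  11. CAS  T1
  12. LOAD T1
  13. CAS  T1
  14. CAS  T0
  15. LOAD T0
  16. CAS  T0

Tracing schedule B:
step 1: T3 LOAD ⇒ load; ctr=3 reg=3
step 2: T1 LOAD ⇒ load; ctr=3 reg=3
step 3: T1 CAS ⇒ ok; ctr=4 reg=3
step 4: T2 LOAD ⇒ load; ctr=4 reg=4
step 5: T3 CAS ⇒ retry; ctr=4 reg=3
step 6: T2 CAS ⇒ ok; ctr=5 reg=4
step 7: T1 LOAD ⇒ load; ctr=5 reg=5
step 8: T1 CAS ⇒ ok; ctr=6 reg=5
step 9: T3 LOAD ⇒ load; ctr=6 reg=6
step 10: T3 CAS ⇒ ok; ctr=7 reg=6
step 11: T0 LOAD ⇒ load; ctr=7 reg=7
step 12: T0 CAS ⇒ ok; ctr=8 reg=7
step 13: T0 LOAD ⇒ load; ctr=8 reg=8
step 14: T3 LOAD ⇒ load; ctr=8 reg=8
step 15: T3 CAS ⇒ ok; ctr=9 reg=8
step 16: T0 CAS ⇒ retry; ctr=9 reg=8

B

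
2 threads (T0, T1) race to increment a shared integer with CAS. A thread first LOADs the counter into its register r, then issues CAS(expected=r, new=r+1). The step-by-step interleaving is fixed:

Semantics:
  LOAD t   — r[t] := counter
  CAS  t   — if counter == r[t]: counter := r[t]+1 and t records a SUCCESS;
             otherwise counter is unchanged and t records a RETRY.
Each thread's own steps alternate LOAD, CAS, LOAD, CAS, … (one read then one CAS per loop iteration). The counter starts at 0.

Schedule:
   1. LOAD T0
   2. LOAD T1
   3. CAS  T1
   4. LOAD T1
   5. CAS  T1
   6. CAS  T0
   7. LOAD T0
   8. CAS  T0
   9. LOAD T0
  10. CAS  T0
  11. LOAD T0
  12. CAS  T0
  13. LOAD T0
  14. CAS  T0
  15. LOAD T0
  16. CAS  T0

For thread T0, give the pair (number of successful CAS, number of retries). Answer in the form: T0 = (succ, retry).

#1 T0 reads 0
#2 T1 reads 0
#3 T1 CAS(0→1) writes; counter now 1
#4 T1 reads 1
#5 T1 CAS(1→2) writes; counter now 2
#6 T0 CAS(0→1) fails; counter now 2
#7 T0 reads 2
#8 T0 CAS(2→3) writes; counter now 3
#9 T0 reads 3
#10 T0 CAS(3→4) writes; counter now 4
#11 T0 reads 4
#12 T0 CAS(4→5) writes; counter now 5
#13 T0 reads 5
#14 T0 CAS(5→6) writes; counter now 6
#15 T0 reads 6
#16 T0 CAS(6→7) writes; counter now 7

T0 = (5, 1)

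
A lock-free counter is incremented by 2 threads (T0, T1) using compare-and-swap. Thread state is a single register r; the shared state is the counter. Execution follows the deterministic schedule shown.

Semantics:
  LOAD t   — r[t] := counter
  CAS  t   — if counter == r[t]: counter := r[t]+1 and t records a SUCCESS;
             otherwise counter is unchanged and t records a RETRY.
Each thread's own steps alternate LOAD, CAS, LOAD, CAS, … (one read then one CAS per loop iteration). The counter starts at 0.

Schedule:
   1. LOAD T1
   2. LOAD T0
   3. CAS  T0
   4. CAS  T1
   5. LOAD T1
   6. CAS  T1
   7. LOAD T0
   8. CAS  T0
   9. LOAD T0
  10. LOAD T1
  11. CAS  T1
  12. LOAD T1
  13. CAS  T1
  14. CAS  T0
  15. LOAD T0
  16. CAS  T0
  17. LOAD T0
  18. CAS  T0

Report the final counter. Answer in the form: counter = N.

counter = 7

step 1: T1 LOAD ⇒ load; ctr=0 reg=0
step 2: T0 LOAD ⇒ load; ctr=0 reg=0
step 3: T0 CAS ⇒ ok; ctr=1 reg=0
step 4: T1 CAS ⇒ retry; ctr=1 reg=0
step 5: T1 LOAD ⇒ load; ctr=1 reg=1
step 6: T1 CAS ⇒ ok; ctr=2 reg=1
step 7: T0 LOAD ⇒ load; ctr=2 reg=2
step 8: T0 CAS ⇒ ok; ctr=3 reg=2
step 9: T0 LOAD ⇒ load; ctr=3 reg=3
step 10: T1 LOAD ⇒ load; ctr=3 reg=3
step 11: T1 CAS ⇒ ok; ctr=4 reg=3
step 12: T1 LOAD ⇒ load; ctr=4 reg=4
step 13: T1 CAS ⇒ ok; ctr=5 reg=4
step 14: T0 CAS ⇒ retry; ctr=5 reg=3
step 15: T0 LOAD ⇒ load; ctr=5 reg=5
step 16: T0 CAS ⇒ ok; ctr=6 reg=5
step 17: T0 LOAD ⇒ load; ctr=6 reg=6
step 18: T0 CAS ⇒ ok; ctr=7 reg=6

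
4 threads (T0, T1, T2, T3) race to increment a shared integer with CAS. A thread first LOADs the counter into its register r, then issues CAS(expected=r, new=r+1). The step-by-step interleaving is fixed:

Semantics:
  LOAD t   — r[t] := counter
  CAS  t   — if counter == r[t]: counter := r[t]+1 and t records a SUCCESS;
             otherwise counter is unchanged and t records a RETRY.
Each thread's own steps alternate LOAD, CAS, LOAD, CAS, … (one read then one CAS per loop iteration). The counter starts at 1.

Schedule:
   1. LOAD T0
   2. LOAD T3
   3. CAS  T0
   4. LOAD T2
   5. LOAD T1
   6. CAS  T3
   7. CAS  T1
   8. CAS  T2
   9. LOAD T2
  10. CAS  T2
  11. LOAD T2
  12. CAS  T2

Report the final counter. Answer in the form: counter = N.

counter = 5

   1) LOAD T0:  M=1  r_T0=1
   2) LOAD T3:  M=1  r_T3=1
   3) CAS  T0:  M=2  r_T0=1 ✓
   4) LOAD T2:  M=2  r_T2=2
   5) LOAD T1:  M=2  r_T1=2
   6) CAS  T3:  M=2  r_T3=1 ✗
   7) CAS  T1:  M=3  r_T1=2 ✓
   8) CAS  T2:  M=3  r_T2=2 ✗
   9) LOAD T2:  M=3  r_T2=3
  10) CAS  T2:  M=4  r_T2=3 ✓
  11) LOAD T2:  M=4  r_T2=4
  12) CAS  T2:  M=5  r_T2=4 ✓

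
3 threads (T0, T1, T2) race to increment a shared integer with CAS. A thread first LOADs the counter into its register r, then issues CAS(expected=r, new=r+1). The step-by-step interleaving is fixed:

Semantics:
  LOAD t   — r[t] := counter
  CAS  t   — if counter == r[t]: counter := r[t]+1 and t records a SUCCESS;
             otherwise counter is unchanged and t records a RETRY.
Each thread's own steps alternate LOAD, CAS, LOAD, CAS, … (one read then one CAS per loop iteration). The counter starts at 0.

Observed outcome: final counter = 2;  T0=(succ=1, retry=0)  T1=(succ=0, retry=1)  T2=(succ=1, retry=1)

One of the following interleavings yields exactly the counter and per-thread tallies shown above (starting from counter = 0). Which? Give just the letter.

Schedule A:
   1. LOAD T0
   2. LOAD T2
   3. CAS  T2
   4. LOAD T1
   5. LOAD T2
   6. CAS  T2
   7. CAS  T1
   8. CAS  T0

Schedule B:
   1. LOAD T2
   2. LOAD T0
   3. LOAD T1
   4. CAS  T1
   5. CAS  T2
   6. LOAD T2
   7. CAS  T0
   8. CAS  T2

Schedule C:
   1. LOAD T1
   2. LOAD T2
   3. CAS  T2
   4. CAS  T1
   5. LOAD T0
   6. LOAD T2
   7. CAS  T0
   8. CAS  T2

C

Simulating candidate C:
step 1: T1 LOAD ⇒ load; ctr=0 reg=0
step 2: T2 LOAD ⇒ load; ctr=0 reg=0
step 3: T2 CAS ⇒ ok; ctr=1 reg=0
step 4: T1 CAS ⇒ retry; ctr=1 reg=0
step 5: T0 LOAD ⇒ load; ctr=1 reg=1
step 6: T2 LOAD ⇒ load; ctr=1 reg=1
step 7: T0 CAS ⇒ ok; ctr=2 reg=1
step 8: T2 CAS ⇒ retry; ctr=2 reg=1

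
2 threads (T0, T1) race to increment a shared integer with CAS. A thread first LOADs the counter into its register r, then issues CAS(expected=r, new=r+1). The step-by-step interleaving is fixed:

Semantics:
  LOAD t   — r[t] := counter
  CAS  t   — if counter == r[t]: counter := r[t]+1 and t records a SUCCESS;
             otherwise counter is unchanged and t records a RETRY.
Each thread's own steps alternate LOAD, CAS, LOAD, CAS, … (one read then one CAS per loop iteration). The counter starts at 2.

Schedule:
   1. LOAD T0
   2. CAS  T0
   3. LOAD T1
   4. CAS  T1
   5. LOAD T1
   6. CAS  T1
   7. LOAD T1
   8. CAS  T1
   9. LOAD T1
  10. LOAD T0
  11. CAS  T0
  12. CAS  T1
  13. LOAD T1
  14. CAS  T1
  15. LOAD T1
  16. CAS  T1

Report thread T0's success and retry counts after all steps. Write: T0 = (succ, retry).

[1] T0.load  rd  (counter 2, T0.r 2)
[2] T0.cas  hit  (counter 3, T0.r 2)
[3] T1.load  rd  (counter 3, T1.r 3)
[4] T1.cas  hit  (counter 4, T1.r 3)
[5] T1.load  rd  (counter 4, T1.r 4)
[6] T1.cas  hit  (counter 5, T1.r 4)
[7] T1.load  rd  (counter 5, T1.r 5)
[8] T1.cas  hit  (counter 6, T1.r 5)
[9] T1.load  rd  (counter 6, T1.r 6)
[10] T0.load  rd  (counter 6, T0.r 6)
[11] T0.cas  hit  (counter 7, T0.r 6)
[12] T1.cas  miss  (counter 7, T1.r 6)
[13] T1.load  rd  (counter 7, T1.r 7)
[14] T1.cas  hit  (counter 8, T1.r 7)
[15] T1.load  rd  (counter 8, T1.r 8)
[16] T1.cas  hit  (counter 9, T1.r 8)

T0 = (2, 0)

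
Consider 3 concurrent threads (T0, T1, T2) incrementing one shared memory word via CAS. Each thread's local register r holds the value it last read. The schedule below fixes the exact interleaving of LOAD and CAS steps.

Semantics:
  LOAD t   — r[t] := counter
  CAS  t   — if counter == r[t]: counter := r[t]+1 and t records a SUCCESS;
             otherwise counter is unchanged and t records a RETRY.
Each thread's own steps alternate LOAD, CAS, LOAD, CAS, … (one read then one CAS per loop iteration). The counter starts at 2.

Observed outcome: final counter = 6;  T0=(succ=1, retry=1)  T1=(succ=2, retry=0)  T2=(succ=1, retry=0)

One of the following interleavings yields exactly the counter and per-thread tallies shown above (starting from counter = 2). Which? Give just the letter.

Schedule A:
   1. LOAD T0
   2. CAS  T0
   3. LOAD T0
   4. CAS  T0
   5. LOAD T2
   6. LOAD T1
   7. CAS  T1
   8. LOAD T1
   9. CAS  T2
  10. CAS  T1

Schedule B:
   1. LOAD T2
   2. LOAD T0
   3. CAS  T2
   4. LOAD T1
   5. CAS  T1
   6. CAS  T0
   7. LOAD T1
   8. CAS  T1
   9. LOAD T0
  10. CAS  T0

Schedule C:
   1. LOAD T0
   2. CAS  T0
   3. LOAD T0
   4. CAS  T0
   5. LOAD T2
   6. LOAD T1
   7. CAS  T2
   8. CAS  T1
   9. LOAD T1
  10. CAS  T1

Tracing schedule B:
#1 T2 reads 2
#2 T0 reads 2
#3 T2 CAS(2→3) writes; counter now 3
#4 T1 reads 3
#5 T1 CAS(3→4) writes; counter now 4
#6 T0 CAS(2→3) fails; counter now 4
#7 T1 reads 4
#8 T1 CAS(4→5) writes; counter now 5
#9 T0 reads 5
#10 T0 CAS(5→6) writes; counter now 6

B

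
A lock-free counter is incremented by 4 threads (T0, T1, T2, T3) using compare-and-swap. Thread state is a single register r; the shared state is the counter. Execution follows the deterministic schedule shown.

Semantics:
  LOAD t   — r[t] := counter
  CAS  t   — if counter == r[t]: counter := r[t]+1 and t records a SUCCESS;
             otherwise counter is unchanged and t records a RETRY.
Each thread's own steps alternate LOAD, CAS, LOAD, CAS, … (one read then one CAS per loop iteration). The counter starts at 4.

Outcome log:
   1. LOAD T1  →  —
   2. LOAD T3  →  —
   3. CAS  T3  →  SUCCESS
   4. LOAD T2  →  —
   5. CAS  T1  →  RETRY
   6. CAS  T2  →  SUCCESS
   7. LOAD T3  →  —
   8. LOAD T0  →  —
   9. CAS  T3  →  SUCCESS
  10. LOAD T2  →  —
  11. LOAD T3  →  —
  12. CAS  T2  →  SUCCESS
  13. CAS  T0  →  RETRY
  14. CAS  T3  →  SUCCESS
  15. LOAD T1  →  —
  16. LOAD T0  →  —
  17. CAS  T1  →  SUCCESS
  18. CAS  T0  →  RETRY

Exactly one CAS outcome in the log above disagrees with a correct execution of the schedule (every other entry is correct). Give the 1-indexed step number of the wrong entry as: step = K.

Re-executing:
[1] T1.load  rd  (counter 4, T1.r 4)
[2] T3.load  rd  (counter 4, T3.r 4)
[3] T3.cas  hit  (counter 5, T3.r 4)
[4] T2.load  rd  (counter 5, T2.r 5)
[5] T1.cas  miss  (counter 5, T1.r 4)
[6] T2.cas  hit  (counter 6, T2.r 5)
[7] T3.load  rd  (counter 6, T3.r 6)
[8] T0.load  rd  (counter 6, T0.r 6)
[9] T3.cas  hit  (counter 7, T3.r 6)
[10] T2.load  rd  (counter 7, T2.r 7)
[11] T3.load  rd  (counter 7, T3.r 7)
[12] T2.cas  hit  (counter 8, T2.r 7)
[13] T0.cas  miss  (counter 8, T0.r 6)
[14] T3.cas  miss  (counter 8, T3.r 7)
[15] T1.load  rd  (counter 8, T1.r 8)
[16] T0.load  rd  (counter 8, T0.r 8)
[17] T1.cas  hit  (counter 9, T1.r 8)
[18] T0.cas  miss  (counter 9, T0.r 8)
Mismatch at 14.

step = 14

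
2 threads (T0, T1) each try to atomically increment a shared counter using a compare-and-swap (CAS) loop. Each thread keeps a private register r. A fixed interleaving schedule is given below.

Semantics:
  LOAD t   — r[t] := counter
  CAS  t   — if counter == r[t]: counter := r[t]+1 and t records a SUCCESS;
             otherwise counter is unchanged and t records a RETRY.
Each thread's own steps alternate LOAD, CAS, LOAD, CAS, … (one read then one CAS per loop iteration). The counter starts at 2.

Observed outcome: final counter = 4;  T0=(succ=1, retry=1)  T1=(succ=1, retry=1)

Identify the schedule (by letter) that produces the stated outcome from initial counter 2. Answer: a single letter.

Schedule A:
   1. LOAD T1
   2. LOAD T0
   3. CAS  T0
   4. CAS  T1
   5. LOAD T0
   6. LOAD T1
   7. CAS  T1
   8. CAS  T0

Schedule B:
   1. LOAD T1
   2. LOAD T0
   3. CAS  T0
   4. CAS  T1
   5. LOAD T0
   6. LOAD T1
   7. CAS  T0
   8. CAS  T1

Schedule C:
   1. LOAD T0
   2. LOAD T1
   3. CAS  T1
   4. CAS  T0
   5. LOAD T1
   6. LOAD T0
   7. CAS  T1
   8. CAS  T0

Tracing schedule A:
step 1: T1 LOAD ⇒ load; ctr=2 reg=2
step 2: T0 LOAD ⇒ load; ctr=2 reg=2
step 3: T0 CAS ⇒ ok; ctr=3 reg=2
step 4: T1 CAS ⇒ retry; ctr=3 reg=2
step 5: T0 LOAD ⇒ load; ctr=3 reg=3
step 6: T1 LOAD ⇒ load; ctr=3 reg=3
step 7: T1 CAS ⇒ ok; ctr=4 reg=3
step 8: T0 CAS ⇒ retry; ctr=4 reg=3

A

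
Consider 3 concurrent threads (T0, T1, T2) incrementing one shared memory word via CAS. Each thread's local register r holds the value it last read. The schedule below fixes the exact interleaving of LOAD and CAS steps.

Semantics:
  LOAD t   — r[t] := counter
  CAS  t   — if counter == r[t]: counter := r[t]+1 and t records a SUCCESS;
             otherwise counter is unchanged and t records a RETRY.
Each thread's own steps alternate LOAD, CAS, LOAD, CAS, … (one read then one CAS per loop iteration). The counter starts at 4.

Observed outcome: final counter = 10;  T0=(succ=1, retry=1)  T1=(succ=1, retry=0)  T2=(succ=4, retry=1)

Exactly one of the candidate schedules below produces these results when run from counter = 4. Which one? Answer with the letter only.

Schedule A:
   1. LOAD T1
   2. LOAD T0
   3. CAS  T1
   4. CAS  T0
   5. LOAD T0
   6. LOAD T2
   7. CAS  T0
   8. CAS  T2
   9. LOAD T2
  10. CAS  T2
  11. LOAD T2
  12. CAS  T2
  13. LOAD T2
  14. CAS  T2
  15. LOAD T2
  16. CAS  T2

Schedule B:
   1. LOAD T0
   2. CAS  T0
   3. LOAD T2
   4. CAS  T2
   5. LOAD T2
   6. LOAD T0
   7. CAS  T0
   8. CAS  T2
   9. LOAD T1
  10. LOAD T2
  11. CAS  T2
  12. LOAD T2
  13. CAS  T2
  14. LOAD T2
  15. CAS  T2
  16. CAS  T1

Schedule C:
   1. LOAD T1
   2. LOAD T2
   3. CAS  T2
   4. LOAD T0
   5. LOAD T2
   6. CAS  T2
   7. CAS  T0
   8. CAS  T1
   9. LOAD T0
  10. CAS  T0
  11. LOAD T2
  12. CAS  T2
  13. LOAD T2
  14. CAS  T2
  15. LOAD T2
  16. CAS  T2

Run A:
#1 T1 reads 4
#2 T0 reads 4
#3 T1 CAS(4→5) writes; counter now 5
#4 T0 CAS(4→5) fails; counter now 5
#5 T0 reads 5
#6 T2 reads 5
#7 T0 CAS(5→6) writes; counter now 6
#8 T2 CAS(5→6) fails; counter now 6
#9 T2 reads 6
#10 T2 CAS(6→7) writes; counter now 7
#11 T2 reads 7
#12 T2 CAS(7→8) writes; counter now 8
#13 T2 reads 8
#14 T2 CAS(8→9) writes; counter now 9
#15 T2 reads 9
#16 T2 CAS(9→10) writes; counter now 10

A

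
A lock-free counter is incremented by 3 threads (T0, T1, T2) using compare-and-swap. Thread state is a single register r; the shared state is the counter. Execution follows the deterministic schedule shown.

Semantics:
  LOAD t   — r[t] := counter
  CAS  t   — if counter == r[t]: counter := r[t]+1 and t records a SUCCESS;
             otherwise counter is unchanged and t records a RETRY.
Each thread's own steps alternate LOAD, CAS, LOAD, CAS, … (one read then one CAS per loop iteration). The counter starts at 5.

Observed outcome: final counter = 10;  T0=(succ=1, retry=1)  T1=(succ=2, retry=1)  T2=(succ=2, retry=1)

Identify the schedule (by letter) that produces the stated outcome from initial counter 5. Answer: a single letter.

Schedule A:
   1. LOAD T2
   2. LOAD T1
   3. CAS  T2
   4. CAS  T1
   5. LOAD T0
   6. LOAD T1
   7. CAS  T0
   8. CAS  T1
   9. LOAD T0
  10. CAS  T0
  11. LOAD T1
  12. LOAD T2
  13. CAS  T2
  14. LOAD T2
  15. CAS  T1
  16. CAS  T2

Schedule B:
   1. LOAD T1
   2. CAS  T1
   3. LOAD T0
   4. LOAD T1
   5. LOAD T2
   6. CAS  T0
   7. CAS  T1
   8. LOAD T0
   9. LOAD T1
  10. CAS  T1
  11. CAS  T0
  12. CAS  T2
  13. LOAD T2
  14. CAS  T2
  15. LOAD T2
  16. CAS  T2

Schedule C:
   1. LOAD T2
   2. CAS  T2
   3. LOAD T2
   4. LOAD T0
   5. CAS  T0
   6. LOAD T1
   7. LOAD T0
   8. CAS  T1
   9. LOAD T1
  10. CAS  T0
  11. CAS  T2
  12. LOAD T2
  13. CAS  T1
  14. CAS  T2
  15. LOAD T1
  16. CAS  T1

Simulating candidate B:
T1 LOAD — after: cnt=5, r=5 — load
T1 CAS — after: cnt=6, r=5 — ok
T0 LOAD — after: cnt=6, r=6 — load
T1 LOAD — after: cnt=6, r=6 — load
T2 LOAD — after: cnt=6, r=6 — load
T0 CAS — after: cnt=7, r=6 — ok
T1 CAS — after: cnt=7, r=6 — retry
T0 LOAD — after: cnt=7, r=7 — load
T1 LOAD — after: cnt=7, r=7 — load
T1 CAS — after: cnt=8, r=7 — ok
T0 CAS — after: cnt=8, r=7 — retry
T2 CAS — after: cnt=8, r=6 — retry
T2 LOAD — after: cnt=8, r=8 — load
T2 CAS — after: cnt=9, r=8 — ok
T2 LOAD — after: cnt=9, r=9 — load
T2 CAS — after: cnt=10, r=9 — ok

B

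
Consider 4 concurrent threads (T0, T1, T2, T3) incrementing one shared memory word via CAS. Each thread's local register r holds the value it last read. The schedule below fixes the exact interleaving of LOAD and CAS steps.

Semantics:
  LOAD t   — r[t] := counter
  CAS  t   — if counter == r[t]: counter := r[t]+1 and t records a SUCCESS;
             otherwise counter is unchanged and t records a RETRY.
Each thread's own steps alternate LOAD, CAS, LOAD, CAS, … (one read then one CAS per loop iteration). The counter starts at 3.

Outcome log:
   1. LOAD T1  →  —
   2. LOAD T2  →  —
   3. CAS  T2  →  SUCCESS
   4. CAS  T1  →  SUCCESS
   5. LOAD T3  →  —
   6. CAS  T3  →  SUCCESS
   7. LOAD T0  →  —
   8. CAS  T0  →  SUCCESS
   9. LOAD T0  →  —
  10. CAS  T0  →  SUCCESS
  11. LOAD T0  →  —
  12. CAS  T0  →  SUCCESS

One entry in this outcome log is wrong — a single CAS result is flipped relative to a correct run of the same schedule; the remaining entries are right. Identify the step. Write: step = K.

step = 4

Re-executing:
[1] T1.load  rd  (counter 3, T1.r 3)
[2] T2.load  rd  (counter 3, T2.r 3)
[3] T2.cas  hit  (counter 4, T2.r 3)
[4] T1.cas  miss  (counter 4, T1.r 3)
[5] T3.load  rd  (counter 4, T3.r 4)
[6] T3.cas  hit  (counter 5, T3.r 4)
[7] T0.load  rd  (counter 5, T0.r 5)
[8] T0.cas  hit  (counter 6, T0.r 5)
[9] T0.load  rd  (counter 6, T0.r 6)
[10] T0.cas  hit  (counter 7, T0.r 6)
[11] T0.load  rd  (counter 7, T0.r 7)
[12] T0.cas  hit  (counter 8, T0.r 7)
Mismatch at 4.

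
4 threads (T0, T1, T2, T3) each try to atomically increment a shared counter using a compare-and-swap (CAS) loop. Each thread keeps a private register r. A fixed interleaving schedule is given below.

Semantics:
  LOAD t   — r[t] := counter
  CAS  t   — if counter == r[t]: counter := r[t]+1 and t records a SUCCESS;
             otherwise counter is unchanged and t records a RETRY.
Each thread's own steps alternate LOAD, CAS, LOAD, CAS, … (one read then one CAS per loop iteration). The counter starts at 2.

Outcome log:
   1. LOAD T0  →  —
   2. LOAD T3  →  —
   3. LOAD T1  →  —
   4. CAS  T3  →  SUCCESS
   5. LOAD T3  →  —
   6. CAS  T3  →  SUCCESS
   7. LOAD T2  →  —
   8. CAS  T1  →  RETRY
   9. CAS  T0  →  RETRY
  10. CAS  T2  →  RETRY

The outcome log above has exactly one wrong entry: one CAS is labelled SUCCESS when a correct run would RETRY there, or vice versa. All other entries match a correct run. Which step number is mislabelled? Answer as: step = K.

Reference trace:
   1) LOAD T0:  M=2  r_T0=2
   2) LOAD T3:  M=2  r_T3=2
   3) LOAD T1:  M=2  r_T1=2
   4) CAS  T3:  M=3  r_T3=2 ✓
   5) LOAD T3:  M=3  r_T3=3
   6) CAS  T3:  M=4  r_T3=3 ✓
   7) LOAD T2:  M=4  r_T2=4
   8) CAS  T1:  M=4  r_T1=2 ✗
   9) CAS  T0:  M=4  r_T0=2 ✗
  10) CAS  T2:  M=5  r_T2=4 ✓
Mismatch at 10.

step = 10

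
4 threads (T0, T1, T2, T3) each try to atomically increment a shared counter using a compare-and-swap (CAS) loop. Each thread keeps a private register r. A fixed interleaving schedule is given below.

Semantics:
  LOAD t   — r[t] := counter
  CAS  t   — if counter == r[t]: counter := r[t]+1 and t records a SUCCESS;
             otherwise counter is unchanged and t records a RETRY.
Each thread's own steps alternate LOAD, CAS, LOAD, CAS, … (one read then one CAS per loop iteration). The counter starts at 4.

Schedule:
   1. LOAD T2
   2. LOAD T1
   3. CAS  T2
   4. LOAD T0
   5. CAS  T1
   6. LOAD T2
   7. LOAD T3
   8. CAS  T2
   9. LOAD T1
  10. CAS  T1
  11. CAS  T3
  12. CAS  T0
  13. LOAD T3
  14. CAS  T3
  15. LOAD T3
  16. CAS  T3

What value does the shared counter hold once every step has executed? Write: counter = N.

1. LOAD T2 → mem=4 r[T2]=4 [LOAD]
2. LOAD T1 → mem=4 r[T1]=4 [LOAD]
3. CAS T2 → mem=5 r[T2]=4 [OK]
4. LOAD T0 → mem=5 r[T0]=5 [LOAD]
5. CAS T1 → mem=5 r[T1]=4 [RETRY]
6. LOAD T2 → mem=5 r[T2]=5 [LOAD]
7. LOAD T3 → mem=5 r[T3]=5 [LOAD]
8. CAS T2 → mem=6 r[T2]=5 [OK]
9. LOAD T1 → mem=6 r[T1]=6 [LOAD]
10. CAS T1 → mem=7 r[T1]=6 [OK]
11. CAS T3 → mem=7 r[T3]=5 [RETRY]
12. CAS T0 → mem=7 r[T0]=5 [RETRY]
13. LOAD T3 → mem=7 r[T3]=7 [LOAD]
14. CAS T3 → mem=8 r[T3]=7 [OK]
15. LOAD T3 → mem=8 r[T3]=8 [LOAD]
16. CAS T3 → mem=9 r[T3]=8 [OK]

counter = 9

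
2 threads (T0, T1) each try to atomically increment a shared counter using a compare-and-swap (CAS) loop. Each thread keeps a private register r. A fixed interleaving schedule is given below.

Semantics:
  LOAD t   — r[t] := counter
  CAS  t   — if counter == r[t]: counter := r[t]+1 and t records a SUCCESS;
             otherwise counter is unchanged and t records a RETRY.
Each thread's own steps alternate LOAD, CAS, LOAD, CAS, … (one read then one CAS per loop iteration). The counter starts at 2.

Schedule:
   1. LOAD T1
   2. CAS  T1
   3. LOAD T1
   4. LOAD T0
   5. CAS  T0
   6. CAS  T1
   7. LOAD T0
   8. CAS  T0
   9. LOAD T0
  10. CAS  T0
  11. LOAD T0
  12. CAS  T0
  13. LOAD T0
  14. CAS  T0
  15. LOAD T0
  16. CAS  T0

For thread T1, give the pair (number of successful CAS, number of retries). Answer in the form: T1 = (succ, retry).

step 1: T1 LOAD ⇒ load; ctr=2 reg=2
step 2: T1 CAS ⇒ ok; ctr=3 reg=2
step 3: T1 LOAD ⇒ load; ctr=3 reg=3
step 4: T0 LOAD ⇒ load; ctr=3 reg=3
step 5: T0 CAS ⇒ ok; ctr=4 reg=3
step 6: T1 CAS ⇒ retry; ctr=4 reg=3
step 7: T0 LOAD ⇒ load; ctr=4 reg=4
step 8: T0 CAS ⇒ ok; ctr=5 reg=4
step 9: T0 LOAD ⇒ load; ctr=5 reg=5
step 10: T0 CAS ⇒ ok; ctr=6 reg=5
step 11: T0 LOAD ⇒ load; ctr=6 reg=6
step 12: T0 CAS ⇒ ok; ctr=7 reg=6
step 13: T0 LOAD ⇒ load; ctr=7 reg=7
step 14: T0 CAS ⇒ ok; ctr=8 reg=7
step 15: T0 LOAD ⇒ load; ctr=8 reg=8
step 16: T0 CAS ⇒ ok; ctr=9 reg=8

T1 = (1, 1)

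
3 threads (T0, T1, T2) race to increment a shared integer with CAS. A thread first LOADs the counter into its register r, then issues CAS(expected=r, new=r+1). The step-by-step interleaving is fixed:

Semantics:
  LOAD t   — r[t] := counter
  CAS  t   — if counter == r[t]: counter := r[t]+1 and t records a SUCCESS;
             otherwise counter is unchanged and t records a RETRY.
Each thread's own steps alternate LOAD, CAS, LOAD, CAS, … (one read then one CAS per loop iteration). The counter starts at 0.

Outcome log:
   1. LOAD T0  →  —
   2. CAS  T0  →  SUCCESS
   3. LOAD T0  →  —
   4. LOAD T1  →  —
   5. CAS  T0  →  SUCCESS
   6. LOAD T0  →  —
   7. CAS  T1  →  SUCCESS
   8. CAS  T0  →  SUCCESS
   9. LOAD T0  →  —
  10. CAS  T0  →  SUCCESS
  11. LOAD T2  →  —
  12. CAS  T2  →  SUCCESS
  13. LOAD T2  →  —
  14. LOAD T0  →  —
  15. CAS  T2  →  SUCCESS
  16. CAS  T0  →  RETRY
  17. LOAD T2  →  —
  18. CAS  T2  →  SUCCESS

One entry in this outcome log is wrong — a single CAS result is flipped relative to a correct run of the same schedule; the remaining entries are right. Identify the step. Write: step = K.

Re-executing:
   1) LOAD T0:  M=0  r_T0=0
   2) CAS  T0:  M=1  r_T0=0 ✓
   3) LOAD T0:  M=1  r_T0=1
   4) LOAD T1:  M=1  r_T1=1
   5) CAS  T0:  M=2  r_T0=1 ✓
   6) LOAD T0:  M=2  r_T0=2
   7) CAS  T1:  M=2  r_T1=1 ✗
   8) CAS  T0:  M=3  r_T0=2 ✓
   9) LOAD T0:  M=3  r_T0=3
  10) CAS  T0:  M=4  r_T0=3 ✓
  11) LOAD T2:  M=4  r_T2=4
  12) CAS  T2:  M=5  r_T2=4 ✓
  13) LOAD T2:  M=5  r_T2=5
  14) LOAD T0:  M=5  r_T0=5
  15) CAS  T2:  M=6  r_T2=5 ✓
  16) CAS  T0:  M=6  r_T0=5 ✗
  17) LOAD T2:  M=6  r_T2=6
  18) CAS  T2:  M=7  r_T2=6 ✓
Log disagrees first at step 7.

step = 7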